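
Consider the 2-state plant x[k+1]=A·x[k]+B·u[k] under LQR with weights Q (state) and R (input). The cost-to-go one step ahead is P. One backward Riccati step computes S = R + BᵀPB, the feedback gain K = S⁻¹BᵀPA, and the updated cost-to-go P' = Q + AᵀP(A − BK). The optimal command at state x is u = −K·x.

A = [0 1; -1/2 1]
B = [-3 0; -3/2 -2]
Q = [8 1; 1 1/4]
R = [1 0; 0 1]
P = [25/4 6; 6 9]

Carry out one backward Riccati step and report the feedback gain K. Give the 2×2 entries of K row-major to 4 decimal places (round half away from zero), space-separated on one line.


BᵀP = [-27.7500 -31.5000; -12.0000 -18.0000]
S = R + BᵀPB = [1 0; 0 1] + [130.5000 63.0000; 63.0000 36.0000] = [131.5000 63.0000; 63.0000 37.0000]
BᵀPA = [15.7500 -59.2500; 9.0000 -30.0000]
K = S⁻¹·BᵀPA = [0.0176 -0.3371; 0.2133 -0.2368]
A−BK = [0.0527 -0.0114; -0.0470 0.0208]
AᵀP(A−BK) = [0.0533 -0.0592; -0.0592 0.1716]
P' = Q + AᵀP(A−BK) = [8.0533 0.9408; 0.9408 0.4216]
tr(P') = 8.4749

0.0176 -0.3371 0.2133 -0.2368


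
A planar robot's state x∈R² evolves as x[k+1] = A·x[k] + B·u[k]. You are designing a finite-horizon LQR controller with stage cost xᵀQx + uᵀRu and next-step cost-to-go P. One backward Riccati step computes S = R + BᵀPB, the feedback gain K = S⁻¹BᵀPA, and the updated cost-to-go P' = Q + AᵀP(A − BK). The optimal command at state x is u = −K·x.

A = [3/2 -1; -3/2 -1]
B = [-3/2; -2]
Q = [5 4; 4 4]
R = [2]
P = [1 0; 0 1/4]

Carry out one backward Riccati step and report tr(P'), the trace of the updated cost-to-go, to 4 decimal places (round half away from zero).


11.8720

BᵀP = [-1.5000 -0.5000]
S = R + BᵀPB = [2] + [3.2500] = [5.2500]
BᵀPA = [-1.5000 2.0000]
K = S⁻¹·BᵀPA = [-0.2857 0.3810]
A−BK = [1.0714 -0.4286; -2.0714 -0.2381]
AᵀP(A−BK) = [2.3839 -0.5536; -0.5536 0.4881]
P' = Q + AᵀP(A−BK) = [7.3839 3.4464; 3.4464 4.4881]
tr(P') = 11.8720


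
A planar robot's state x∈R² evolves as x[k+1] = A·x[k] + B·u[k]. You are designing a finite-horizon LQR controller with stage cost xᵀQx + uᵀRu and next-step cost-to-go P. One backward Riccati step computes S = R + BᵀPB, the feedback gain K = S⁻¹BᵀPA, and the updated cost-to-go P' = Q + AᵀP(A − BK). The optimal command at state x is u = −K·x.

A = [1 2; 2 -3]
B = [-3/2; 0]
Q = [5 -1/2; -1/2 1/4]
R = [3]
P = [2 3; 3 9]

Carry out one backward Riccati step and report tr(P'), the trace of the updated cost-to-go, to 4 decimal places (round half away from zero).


BᵀP = [-3.0000 -4.5000]
S = R + BᵀPB = [3] + [4.5000] = [7.5000]
BᵀPA = [-12.0000 7.5000]
K = S⁻¹·BᵀPA = [-1.6000 1.0000]
A−BK = [-1.4000 3.5000; 2.0000 -3.0000]
AᵀP(A−BK) = [30.8000 -35.0000; -35.0000 45.5000]
P' = Q + AᵀP(A−BK) = [35.8000 -35.5000; -35.5000 45.7500]
tr(P') = 81.5500

81.5500


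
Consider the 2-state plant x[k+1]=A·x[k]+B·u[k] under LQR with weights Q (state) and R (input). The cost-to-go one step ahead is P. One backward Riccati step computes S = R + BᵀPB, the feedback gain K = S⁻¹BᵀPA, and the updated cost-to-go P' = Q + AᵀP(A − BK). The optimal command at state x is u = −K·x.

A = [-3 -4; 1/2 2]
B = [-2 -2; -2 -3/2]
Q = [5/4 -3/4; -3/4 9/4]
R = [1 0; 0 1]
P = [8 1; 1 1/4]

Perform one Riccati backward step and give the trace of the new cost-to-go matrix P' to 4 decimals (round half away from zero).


9.6954

BᵀP = [-18.0000 -2.5000; -17.5000 -2.3750]
S = R + BᵀPB = [1 0; 0 1] + [41.0000 39.7500; 39.7500 38.5625] = [42.0000 39.7500; 39.7500 39.5625]
BᵀPA = [52.7500 67.0000; 51.3125 65.2500]
K = S⁻¹·BᵀPA = [0.5793 0.6989; 0.7149 0.9471]
A−BK = [-0.4115 -0.7080; 2.7310 4.8184]
AᵀP(A−BK) = [1.8184 2.7862; 2.7862 4.3770]
P' = Q + AᵀP(A−BK) = [3.0684 2.0362; 2.0362 6.6270]
tr(P') = 9.6954


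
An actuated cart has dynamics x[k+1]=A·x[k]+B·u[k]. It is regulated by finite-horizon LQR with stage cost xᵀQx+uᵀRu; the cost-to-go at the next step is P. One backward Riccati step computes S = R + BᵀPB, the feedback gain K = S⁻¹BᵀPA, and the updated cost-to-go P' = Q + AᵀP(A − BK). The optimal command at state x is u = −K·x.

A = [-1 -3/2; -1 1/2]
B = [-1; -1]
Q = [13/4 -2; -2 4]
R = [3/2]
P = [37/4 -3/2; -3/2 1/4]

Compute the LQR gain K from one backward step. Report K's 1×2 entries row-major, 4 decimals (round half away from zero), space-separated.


0.8125 1.5313

BᵀP = [-7.7500 1.2500]
S = R + BᵀPB = [3/2] + [6.5000] = [8.0000]
BᵀPA = [6.5000 12.2500]
K = S⁻¹·BᵀPA = [0.8125 1.5313]
A−BK = [-0.1875 0.0313; -0.1875 2.0313]
AᵀP(A−BK) = [1.2188 2.2969; 2.2969 4.3672]
P' = Q + AᵀP(A−BK) = [4.4688 0.2969; 0.2969 8.3672]
tr(P') = 12.8359


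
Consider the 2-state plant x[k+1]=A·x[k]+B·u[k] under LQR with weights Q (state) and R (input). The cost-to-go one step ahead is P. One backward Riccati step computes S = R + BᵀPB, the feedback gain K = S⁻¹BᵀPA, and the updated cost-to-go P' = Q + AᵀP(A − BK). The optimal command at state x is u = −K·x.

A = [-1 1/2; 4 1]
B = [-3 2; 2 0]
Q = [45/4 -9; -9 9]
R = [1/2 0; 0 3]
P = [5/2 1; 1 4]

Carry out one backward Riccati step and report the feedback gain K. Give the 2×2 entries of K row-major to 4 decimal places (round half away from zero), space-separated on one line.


BᵀP = [-5.5000 5.0000; 5.0000 2.0000]
S = R + BᵀPB = [1/2 0; 0 3] + [26.5000 -11.0000; -11.0000 10.0000] = [27.0000 -11.0000; -11.0000 13.0000]
BᵀPA = [25.5000 2.2500; 3.0000 4.5000]
K = S⁻¹·BᵀPA = [1.5848 0.3424; 1.5717 0.6359]
A−BK = [0.6109 0.2554; 0.8304 0.3152]
AᵀP(A−BK) = [13.3728 5.1114; 5.1114 1.9932]
P' = Q + AᵀP(A−BK) = [24.6228 -3.8886; -3.8886 10.9932]
tr(P') = 35.6160

1.5848 0.3424 1.5717 0.6359


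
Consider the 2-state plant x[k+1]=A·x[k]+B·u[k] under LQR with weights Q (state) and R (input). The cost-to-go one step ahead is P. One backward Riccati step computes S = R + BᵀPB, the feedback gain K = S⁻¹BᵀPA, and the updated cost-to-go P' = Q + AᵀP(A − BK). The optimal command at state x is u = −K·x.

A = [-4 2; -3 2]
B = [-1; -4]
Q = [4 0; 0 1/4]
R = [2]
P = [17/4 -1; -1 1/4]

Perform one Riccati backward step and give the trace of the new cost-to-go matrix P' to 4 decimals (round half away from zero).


BᵀP = [-0.2500 0.0000]
S = R + BᵀPB = [2] + [0.2500] = [2.2500]
BᵀPA = [1.0000 -0.5000]
K = S⁻¹·BᵀPA = [0.4444 -0.2222]
A−BK = [-3.5556 1.7778; -1.2222 1.1111]
AᵀP(A−BK) = [45.8056 -21.2778; -21.2778 9.8889]
P' = Q + AᵀP(A−BK) = [49.8056 -21.2778; -21.2778 10.1389]
tr(P') = 59.9444

59.9444


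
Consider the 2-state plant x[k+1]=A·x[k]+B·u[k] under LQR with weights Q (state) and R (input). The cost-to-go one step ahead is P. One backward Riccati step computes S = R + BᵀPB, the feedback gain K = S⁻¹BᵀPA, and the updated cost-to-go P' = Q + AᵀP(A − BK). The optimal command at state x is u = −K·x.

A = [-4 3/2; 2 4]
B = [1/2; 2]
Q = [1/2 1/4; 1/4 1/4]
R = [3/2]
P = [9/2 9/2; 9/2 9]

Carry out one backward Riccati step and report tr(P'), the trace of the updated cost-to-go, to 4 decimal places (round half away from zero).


BᵀP = [11.2500 20.2500]
S = R + BᵀPB = [3/2] + [46.1250] = [47.6250]
BᵀPA = [-4.5000 97.8750]
K = S⁻¹·BᵀPA = [-0.0945 2.0551]
A−BK = [-3.9528 0.4724; 2.1890 -0.1102]
AᵀP(A−BK) = [35.5748 -4.2520; -4.2520 6.9803]
P' = Q + AᵀP(A−BK) = [36.0748 -4.0020; -4.0020 7.2303]
tr(P') = 43.3051

43.3051


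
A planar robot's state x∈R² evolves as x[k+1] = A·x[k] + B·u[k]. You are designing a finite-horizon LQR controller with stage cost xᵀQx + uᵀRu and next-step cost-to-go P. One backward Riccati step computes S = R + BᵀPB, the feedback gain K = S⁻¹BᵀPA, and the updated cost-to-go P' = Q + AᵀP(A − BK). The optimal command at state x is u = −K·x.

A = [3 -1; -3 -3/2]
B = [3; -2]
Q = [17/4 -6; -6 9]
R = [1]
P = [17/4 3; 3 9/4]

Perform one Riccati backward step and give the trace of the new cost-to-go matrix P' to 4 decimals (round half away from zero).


BᵀP = [6.7500 4.5000]
S = R + BᵀPB = [1] + [11.2500] = [12.2500]
BᵀPA = [6.7500 -13.5000]
K = S⁻¹·BᵀPA = [0.5510 -1.1020]
A−BK = [1.3469 2.3061; -1.8980 -3.7041]
AᵀP(A−BK) = [0.7806 0.3138; 0.3138 3.4349]
P' = Q + AᵀP(A−BK) = [5.0306 -5.6862; -5.6862 12.4349]
tr(P') = 17.4656

17.4656


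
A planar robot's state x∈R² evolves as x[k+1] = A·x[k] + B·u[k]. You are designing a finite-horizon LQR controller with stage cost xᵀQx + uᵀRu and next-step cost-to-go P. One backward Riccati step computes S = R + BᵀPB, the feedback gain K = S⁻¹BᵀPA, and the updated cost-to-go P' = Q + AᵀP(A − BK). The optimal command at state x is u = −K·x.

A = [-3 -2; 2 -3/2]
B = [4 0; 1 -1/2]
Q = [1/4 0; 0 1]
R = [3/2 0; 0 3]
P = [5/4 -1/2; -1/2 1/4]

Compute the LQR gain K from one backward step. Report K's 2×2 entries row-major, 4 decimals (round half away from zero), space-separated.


BᵀP = [4.5000 -1.7500; 0.2500 -0.1250]
S = R + BᵀPB = [3/2 0; 0 3] + [16.2500 0.8750; 0.8750 0.0625] = [17.7500 0.8750; 0.8750 3.0625]
BᵀPA = [-17.0000 -6.3750; -1.0000 -0.3125]
K = S⁻¹·BᵀPA = [-0.9551 -0.3592; -0.0536 0.0006]
A−BK = [0.8204 -0.5633; 2.9283 -1.1405]
AᵀP(A−BK) = [1.9596 0.3945; 0.3945 0.2729]
P' = Q + AᵀP(A−BK) = [2.2096 0.3945; 0.3945 1.2729]
tr(P') = 3.4825

-0.9551 -0.3592 -0.0536 0.0006


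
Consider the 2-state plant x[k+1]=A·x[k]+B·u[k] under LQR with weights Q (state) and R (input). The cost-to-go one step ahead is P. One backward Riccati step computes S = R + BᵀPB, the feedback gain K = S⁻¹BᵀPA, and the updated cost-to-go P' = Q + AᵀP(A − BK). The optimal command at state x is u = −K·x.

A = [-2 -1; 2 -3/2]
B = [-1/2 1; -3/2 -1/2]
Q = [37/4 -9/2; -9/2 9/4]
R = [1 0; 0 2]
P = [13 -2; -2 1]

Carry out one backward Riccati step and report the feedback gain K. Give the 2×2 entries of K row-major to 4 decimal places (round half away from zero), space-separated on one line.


-0.0753 0.8030 -1.9272 -0.4429

BᵀP = [-3.5000 -0.5000; 14.0000 -2.5000]
S = R + BᵀPB = [1 0; 0 2] + [2.5000 -3.2500; -3.2500 15.2500] = [3.5000 -3.2500; -3.2500 17.2500]
BᵀPA = [6.0000 4.2500; -33.0000 -10.2500]
K = S⁻¹·BᵀPA = [-0.0753 0.8030; -1.9272 -0.4429]
A−BK = [-0.1104 -0.1556; 0.9235 -0.5169]
AᵀP(A−BK) = [8.8532 1.5659; 1.5659 1.2974]
P' = Q + AᵀP(A−BK) = [18.1032 -2.9341; -2.9341 3.5474]
tr(P') = 21.6506


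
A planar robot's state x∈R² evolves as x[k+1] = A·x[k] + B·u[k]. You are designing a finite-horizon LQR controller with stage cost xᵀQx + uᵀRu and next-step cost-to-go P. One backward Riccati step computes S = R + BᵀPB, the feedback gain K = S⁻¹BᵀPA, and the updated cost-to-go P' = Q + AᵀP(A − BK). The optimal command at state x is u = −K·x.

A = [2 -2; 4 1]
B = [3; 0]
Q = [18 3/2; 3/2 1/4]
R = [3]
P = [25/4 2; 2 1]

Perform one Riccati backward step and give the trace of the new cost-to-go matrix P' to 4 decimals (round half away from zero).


28.6677

BᵀP = [18.7500 6.0000]
S = R + BᵀPB = [3] + [56.2500] = [59.2500]
BᵀPA = [61.5000 -31.5000]
K = S⁻¹·BᵀPA = [1.0380 -0.5316]
A−BK = [-1.1139 -0.4051; 4.0000 1.0000]
AᵀP(A−BK) = [9.1646 -0.3038; -0.3038 1.2532]
P' = Q + AᵀP(A−BK) = [27.1646 1.1962; 1.1962 1.5032]
tr(P') = 28.6677


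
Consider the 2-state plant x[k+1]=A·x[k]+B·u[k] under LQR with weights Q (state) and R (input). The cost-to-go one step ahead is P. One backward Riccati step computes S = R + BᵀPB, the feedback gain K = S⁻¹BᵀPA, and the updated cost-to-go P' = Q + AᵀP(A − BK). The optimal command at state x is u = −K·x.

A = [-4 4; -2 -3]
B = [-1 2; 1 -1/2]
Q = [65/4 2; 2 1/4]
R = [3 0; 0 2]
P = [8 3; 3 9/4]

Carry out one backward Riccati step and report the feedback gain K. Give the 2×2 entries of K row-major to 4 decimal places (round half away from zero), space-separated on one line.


BᵀP = [-5.0000 -0.7500; 14.5000 4.8750]
S = R + BᵀPB = [3 0; 0 2] + [4.2500 -9.6250; -9.6250 26.5625] = [7.2500 -9.6250; -9.6250 28.5625]
BᵀPA = [21.5000 -17.7500; -67.7500 43.3750]
K = S⁻¹·BᵀPA = [-0.3321 -0.7821; -2.4839 1.2551]
A−BK = [0.6357 0.7078; -2.9099 -1.5904]
AᵀP(A−BK) = [23.8558 -0.6554; -0.6554 7.9301]
P' = Q + AᵀP(A−BK) = [40.1058 1.3446; 1.3446 8.1801]
tr(P') = 48.2859

-0.3321 -0.7821 -2.4839 1.2551


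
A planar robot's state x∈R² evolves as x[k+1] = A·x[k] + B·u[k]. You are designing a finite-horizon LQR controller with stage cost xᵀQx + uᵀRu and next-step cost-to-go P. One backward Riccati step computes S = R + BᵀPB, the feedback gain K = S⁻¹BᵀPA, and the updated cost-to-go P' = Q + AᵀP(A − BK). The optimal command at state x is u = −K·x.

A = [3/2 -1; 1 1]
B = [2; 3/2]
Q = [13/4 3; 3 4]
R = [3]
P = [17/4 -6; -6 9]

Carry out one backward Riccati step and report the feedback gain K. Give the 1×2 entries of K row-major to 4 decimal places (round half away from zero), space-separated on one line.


BᵀP = [-0.5000 1.5000]
S = R + BᵀPB = [3] + [1.2500] = [4.2500]
BᵀPA = [0.7500 2.0000]
K = S⁻¹·BᵀPA = [0.1765 0.4706]
A−BK = [1.1471 -1.9412; 0.7353 0.2941]
AᵀP(A−BK) = [0.4301 -0.7279; -0.7279 24.3088]
P' = Q + AᵀP(A−BK) = [3.6801 2.2721; 2.2721 28.3088]
tr(P') = 31.9890

0.1765 0.4706


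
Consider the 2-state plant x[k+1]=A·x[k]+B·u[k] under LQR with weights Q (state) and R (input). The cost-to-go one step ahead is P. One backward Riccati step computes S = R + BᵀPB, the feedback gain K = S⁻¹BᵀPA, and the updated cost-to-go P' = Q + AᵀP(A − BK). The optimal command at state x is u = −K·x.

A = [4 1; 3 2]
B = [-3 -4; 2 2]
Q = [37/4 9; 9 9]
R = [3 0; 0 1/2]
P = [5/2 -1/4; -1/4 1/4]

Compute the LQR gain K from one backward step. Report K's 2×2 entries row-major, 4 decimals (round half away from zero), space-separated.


BᵀP = [-8.0000 1.2500; -10.5000 1.5000]
S = R + BᵀPB = [3 0; 0 1/2] + [26.5000 34.5000; 34.5000 45.0000] = [29.5000 34.5000; 34.5000 45.5000]
BᵀPA = [-28.2500 -5.5000; -37.5000 -7.5000]
K = S⁻¹·BᵀPA = [0.0551 0.0559; -0.8660 -0.2072]
A−BK = [0.7015 0.3388; 4.6217 2.3026]
AᵀP(A−BK) = [5.3333 2.5584; 2.5584 1.2533]
P' = Q + AᵀP(A−BK) = [14.5833 11.5584; 11.5584 10.2533]
tr(P') = 24.8366

0.0551 0.0559 -0.8660 -0.2072


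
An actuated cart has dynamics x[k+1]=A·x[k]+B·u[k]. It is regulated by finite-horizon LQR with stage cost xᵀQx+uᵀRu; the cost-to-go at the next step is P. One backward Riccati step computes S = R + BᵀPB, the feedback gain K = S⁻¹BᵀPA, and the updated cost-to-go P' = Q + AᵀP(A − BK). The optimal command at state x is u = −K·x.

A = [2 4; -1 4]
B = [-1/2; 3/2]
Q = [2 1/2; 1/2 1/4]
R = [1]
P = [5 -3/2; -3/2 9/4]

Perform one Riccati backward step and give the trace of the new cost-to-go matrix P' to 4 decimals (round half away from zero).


78.4330

BᵀP = [-4.7500 4.1250]
S = R + BᵀPB = [1] + [8.5625] = [9.5625]
BᵀPA = [-13.6250 -2.5000]
K = S⁻¹·BᵀPA = [-1.4248 -0.2614]
A−BK = [1.2876 3.8693; 1.1373 4.3922]
AᵀP(A−BK) = [8.8366 21.4379; 21.4379 67.3464]
P' = Q + AᵀP(A−BK) = [10.8366 21.9379; 21.9379 67.5964]
tr(P') = 78.4330


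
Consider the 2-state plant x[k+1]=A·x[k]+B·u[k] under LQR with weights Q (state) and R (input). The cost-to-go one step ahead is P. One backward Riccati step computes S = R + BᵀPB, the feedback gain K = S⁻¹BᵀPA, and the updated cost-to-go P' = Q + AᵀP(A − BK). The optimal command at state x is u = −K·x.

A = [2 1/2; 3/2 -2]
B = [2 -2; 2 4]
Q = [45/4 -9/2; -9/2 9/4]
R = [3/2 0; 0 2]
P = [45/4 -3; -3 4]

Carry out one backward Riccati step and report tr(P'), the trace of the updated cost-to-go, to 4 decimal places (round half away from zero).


15.1018

BᵀP = [16.5000 2.0000; -34.5000 22.0000]
S = R + BᵀPB = [3/2 0; 0 2] + [37.0000 -25.0000; -25.0000 157.0000] = [38.5000 -25.0000; -25.0000 159.0000]
BᵀPA = [36.0000 4.2500; -36.0000 -61.2500]
K = S⁻¹·BᵀPA = [0.8776 -0.1556; -0.0884 -0.4097]
A−BK = [0.0679 -0.0081; 0.0984 -0.0499]
AᵀP(A−BK) = [1.2215 -0.1457; -0.1457 0.3803]
P' = Q + AᵀP(A−BK) = [12.4715 -4.6457; -4.6457 2.6303]
tr(P') = 15.1018


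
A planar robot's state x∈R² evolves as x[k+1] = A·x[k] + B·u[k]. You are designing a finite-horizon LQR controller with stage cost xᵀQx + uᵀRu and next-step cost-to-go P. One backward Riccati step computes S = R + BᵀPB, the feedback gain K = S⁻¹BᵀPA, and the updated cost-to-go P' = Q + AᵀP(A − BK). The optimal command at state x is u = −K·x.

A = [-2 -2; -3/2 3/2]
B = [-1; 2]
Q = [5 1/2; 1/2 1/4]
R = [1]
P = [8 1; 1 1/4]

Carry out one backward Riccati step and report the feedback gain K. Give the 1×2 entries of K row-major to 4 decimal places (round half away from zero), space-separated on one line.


BᵀP = [-6.0000 -0.5000]
S = R + BᵀPB = [1] + [5.0000] = [6.0000]
BᵀPA = [12.7500 11.2500]
K = S⁻¹·BᵀPA = [2.1250 1.8750]
A−BK = [0.1250 -0.1250; -5.7500 -2.2500]
AᵀP(A−BK) = [11.4688 7.5313; 7.5313 5.4688]
P' = Q + AᵀP(A−BK) = [16.4688 8.0313; 8.0313 5.7188]
tr(P') = 22.1875

2.1250 1.8750


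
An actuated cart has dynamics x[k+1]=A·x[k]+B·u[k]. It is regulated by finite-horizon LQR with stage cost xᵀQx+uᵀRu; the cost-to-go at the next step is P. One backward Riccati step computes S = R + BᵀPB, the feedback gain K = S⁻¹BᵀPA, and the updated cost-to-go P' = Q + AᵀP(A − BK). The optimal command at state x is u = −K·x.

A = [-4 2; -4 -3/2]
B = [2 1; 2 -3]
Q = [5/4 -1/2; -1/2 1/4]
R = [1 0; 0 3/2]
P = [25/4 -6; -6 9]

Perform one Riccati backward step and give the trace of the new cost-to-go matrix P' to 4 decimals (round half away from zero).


BᵀP = [0.5000 6.0000; 24.2500 -33.0000]
S = R + BᵀPB = [1 0; 0 3/2] + [13.0000 -17.5000; -17.5000 123.2500] = [14.0000 -17.5000; -17.5000 124.7500]
BᵀPA = [-26.0000 -8.0000; 35.0000 98.0000]
K = S⁻¹·BᵀPA = [-1.8268 0.4978; 0.0243 0.8554]
A−BK = [-0.3708 0.1489; -0.2736 0.0706]
AᵀP(A−BK) = [3.6535 -0.9957; -0.9957 1.4028]
P' = Q + AᵀP(A−BK) = [4.9035 -1.4957; -1.4957 1.6528]
tr(P') = 6.5563

6.5563


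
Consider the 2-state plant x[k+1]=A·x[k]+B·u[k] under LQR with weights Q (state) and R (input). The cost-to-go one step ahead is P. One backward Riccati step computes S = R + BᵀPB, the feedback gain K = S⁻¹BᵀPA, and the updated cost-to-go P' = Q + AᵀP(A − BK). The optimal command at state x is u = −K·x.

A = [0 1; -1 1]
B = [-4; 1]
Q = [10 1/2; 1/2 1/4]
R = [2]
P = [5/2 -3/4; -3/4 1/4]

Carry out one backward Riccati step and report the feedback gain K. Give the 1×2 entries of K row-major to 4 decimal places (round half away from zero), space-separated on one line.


BᵀP = [-10.7500 3.2500]
S = R + BᵀPB = [2] + [46.2500] = [48.2500]
BᵀPA = [-3.2500 -7.5000]
K = S⁻¹·BᵀPA = [-0.0674 -0.1554]
A−BK = [-0.2694 0.3782; -0.9326 1.1554]
AᵀP(A−BK) = [0.0311 -0.0052; -0.0052 0.0842]
P' = Q + AᵀP(A−BK) = [10.0311 0.4948; 0.4948 0.3342]
tr(P') = 10.3653

-0.0674 -0.1554


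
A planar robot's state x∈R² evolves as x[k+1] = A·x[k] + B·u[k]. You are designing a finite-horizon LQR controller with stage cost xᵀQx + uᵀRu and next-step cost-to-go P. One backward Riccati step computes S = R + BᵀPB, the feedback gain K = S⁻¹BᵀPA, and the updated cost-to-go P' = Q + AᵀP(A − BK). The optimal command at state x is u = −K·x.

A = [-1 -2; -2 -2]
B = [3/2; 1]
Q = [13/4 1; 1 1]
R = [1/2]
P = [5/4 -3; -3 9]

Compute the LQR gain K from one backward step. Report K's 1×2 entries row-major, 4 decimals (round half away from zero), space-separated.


BᵀP = [-1.1250 4.5000]
S = R + BᵀPB = [1/2] + [2.8125] = [3.3125]
BᵀPA = [-7.8750 -6.7500]
K = S⁻¹·BᵀPA = [-2.3774 -2.0377]
A−BK = [2.5660 1.0566; 0.3774 0.0377]
AᵀP(A−BK) = [6.5283 4.4528; 4.4528 3.2453]
P' = Q + AᵀP(A−BK) = [9.7783 5.4528; 5.4528 4.2453]
tr(P') = 14.0236

-2.3774 -2.0377


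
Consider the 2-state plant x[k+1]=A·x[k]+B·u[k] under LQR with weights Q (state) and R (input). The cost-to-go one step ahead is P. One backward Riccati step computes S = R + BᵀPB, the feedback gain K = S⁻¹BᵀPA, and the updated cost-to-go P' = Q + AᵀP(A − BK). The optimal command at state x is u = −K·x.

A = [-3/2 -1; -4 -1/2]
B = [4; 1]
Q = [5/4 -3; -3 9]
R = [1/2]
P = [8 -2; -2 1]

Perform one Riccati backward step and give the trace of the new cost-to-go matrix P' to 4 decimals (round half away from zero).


17.7665

BᵀP = [30.0000 -7.0000]
S = R + BᵀPB = [1/2] + [113.0000] = [113.5000]
BᵀPA = [-17.0000 -26.5000]
K = S⁻¹·BᵀPA = [-0.1498 -0.2335]
A−BK = [-0.9009 -0.0661; -3.8502 -0.2665]
AᵀP(A−BK) = [7.4537 0.5308; 0.5308 0.0628]
P' = Q + AᵀP(A−BK) = [8.7037 -2.4692; -2.4692 9.0628]
tr(P') = 17.7665


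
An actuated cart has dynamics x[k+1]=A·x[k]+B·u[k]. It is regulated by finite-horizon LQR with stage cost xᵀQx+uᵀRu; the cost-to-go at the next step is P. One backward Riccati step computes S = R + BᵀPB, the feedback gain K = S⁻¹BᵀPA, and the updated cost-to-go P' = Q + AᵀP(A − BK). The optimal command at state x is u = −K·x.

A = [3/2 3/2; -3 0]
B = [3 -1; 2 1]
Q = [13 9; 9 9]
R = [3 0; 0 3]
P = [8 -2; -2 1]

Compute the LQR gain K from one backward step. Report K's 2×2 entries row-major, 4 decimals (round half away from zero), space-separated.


BᵀP = [20.0000 -4.0000; -10.0000 3.0000]
S = R + BᵀPB = [3 0; 0 3] + [52.0000 -24.0000; -24.0000 13.0000] = [55.0000 -24.0000; -24.0000 16.0000]
BᵀPA = [42.0000 30.0000; -24.0000 -15.0000]
K = S⁻¹·BᵀPA = [0.3158 0.3947; -1.0263 -0.3454]
A−BK = [-0.4737 -0.0296; -2.6053 -0.4441]
AᵀP(A−BK) = [7.1053 2.1316; 2.1316 0.9770]
P' = Q + AᵀP(A−BK) = [20.1053 11.1316; 11.1316 9.9770]
tr(P') = 30.0822

0.3158 0.3947 -1.0263 -0.3454


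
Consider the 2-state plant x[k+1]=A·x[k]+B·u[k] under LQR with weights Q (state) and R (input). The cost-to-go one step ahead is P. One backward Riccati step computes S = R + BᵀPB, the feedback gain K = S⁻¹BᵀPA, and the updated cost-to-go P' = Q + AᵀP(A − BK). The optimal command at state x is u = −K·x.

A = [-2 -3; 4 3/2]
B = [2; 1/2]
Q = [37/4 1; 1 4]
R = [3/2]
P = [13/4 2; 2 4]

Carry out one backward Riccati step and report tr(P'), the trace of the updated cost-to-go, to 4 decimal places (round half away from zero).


65.0000

BᵀP = [7.5000 6.0000]
S = R + BᵀPB = [3/2] + [18.0000] = [19.5000]
BᵀPA = [9.0000 -13.5000]
K = S⁻¹·BᵀPA = [0.4615 -0.6923]
A−BK = [-2.9231 -1.6154; 3.7692 1.8462]
AᵀP(A−BK) = [40.8462 19.7308; 19.7308 10.9038]
P' = Q + AᵀP(A−BK) = [50.0962 20.7308; 20.7308 14.9038]
tr(P') = 65.0000


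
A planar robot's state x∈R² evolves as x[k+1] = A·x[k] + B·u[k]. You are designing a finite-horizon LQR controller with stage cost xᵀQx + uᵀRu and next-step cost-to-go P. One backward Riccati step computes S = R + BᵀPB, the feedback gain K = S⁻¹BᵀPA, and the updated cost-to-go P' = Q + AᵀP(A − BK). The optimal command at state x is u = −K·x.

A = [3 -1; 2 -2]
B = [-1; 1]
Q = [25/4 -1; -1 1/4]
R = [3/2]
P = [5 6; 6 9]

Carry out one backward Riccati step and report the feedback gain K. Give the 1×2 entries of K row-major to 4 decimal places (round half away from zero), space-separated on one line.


2.5714 -2.0000

BᵀP = [1.0000 3.0000]
S = R + BᵀPB = [3/2] + [2.0000] = [3.5000]
BᵀPA = [9.0000 -7.0000]
K = S⁻¹·BᵀPA = [2.5714 -2.0000]
A−BK = [5.5714 -3.0000; -0.5714 0.0000]
AᵀP(A−BK) = [129.8571 -81.0000; -81.0000 51.0000]
P' = Q + AᵀP(A−BK) = [136.1071 -82.0000; -82.0000 51.2500]
tr(P') = 187.3571


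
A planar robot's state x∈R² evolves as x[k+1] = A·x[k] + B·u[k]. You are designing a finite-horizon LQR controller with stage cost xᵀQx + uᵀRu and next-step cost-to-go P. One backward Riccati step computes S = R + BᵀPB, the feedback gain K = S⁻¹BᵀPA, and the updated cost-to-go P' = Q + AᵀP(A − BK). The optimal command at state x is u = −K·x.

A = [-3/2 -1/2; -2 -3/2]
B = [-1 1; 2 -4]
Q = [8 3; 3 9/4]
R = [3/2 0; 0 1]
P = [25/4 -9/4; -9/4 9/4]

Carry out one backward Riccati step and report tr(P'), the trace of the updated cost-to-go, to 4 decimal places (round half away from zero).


18.9918

BᵀP = [-10.7500 6.7500; 15.2500 -11.2500]
S = R + BᵀPB = [3/2 0; 0 1] + [24.2500 -37.7500; -37.7500 60.2500] = [25.7500 -37.7500; -37.7500 61.2500]
BᵀPA = [2.6250 -4.7500; -0.3750 9.2500]
K = S⁻¹·BᵀPA = [0.9638 0.3829; 0.5879 0.3870]
A−BK = [-1.1241 -0.5041; -1.5760 -0.7177]
AᵀP(A−BK) = [7.2529 3.2650; 3.2650 1.4889]
P' = Q + AᵀP(A−BK) = [15.2529 6.2650; 6.2650 3.7389]
tr(P') = 18.9918


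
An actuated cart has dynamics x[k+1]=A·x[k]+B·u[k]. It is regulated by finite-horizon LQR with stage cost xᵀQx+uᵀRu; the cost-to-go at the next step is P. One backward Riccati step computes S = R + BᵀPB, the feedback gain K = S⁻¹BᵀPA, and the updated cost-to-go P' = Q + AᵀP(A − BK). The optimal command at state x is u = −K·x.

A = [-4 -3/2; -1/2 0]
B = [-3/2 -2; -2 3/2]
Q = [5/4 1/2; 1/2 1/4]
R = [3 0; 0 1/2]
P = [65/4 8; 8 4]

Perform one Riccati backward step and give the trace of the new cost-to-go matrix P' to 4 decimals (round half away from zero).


BᵀP = [-40.3750 -20.0000; -20.5000 -10.0000]
S = R + BᵀPB = [3 0; 0 1/2] + [100.5625 50.7500; 50.7500 26.0000] = [103.5625 50.7500; 50.7500 26.5000]
BᵀPA = [171.5000 60.5625; 87.0000 30.7500]
K = S⁻¹·BᵀPA = [0.7670 0.2626; 1.8142 0.6574]
A−BK = [0.7788 0.2088; -1.6873 -0.4609]
AᵀP(A−BK) = [3.6293 1.2637; 1.2637 0.4414]
P' = Q + AᵀP(A−BK) = [4.8793 1.7637; 1.7637 0.6914]
tr(P') = 5.5707

5.5707


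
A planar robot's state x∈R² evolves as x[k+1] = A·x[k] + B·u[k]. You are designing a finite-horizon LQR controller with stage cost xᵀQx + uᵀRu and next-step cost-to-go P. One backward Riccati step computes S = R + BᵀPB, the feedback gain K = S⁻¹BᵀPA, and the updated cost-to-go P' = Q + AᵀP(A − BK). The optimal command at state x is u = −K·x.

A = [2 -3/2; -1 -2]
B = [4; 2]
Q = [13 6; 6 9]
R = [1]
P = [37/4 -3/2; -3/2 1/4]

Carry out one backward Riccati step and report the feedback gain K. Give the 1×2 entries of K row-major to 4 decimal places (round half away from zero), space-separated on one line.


BᵀP = [34.0000 -5.5000]
S = R + BᵀPB = [1] + [125.0000] = [126.0000]
BᵀPA = [73.5000 -40.0000]
K = S⁻¹·BᵀPA = [0.5833 -0.3175]
A−BK = [-0.3333 -0.2302; -2.1667 -1.3651]
AᵀP(A−BK) = [0.3750 -0.1667; -0.1667 0.1141]
P' = Q + AᵀP(A−BK) = [13.3750 5.8333; 5.8333 9.1141]
tr(P') = 22.4891

0.5833 -0.3175


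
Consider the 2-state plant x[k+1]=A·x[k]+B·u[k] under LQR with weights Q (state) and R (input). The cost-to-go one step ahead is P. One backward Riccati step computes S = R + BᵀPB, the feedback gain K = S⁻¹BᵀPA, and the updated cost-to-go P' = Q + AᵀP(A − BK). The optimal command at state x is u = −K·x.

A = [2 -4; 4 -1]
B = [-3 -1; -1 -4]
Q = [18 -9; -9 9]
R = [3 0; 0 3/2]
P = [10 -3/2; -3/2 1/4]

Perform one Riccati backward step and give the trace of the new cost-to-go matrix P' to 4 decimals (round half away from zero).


BᵀP = [-28.5000 4.2500; -4.0000 0.5000]
S = R + BᵀPB = [3 0; 0 3/2] + [81.2500 11.5000; 11.5000 2.0000] = [84.2500 11.5000; 11.5000 3.5000]
BᵀPA = [-40.0000 109.7500; -6.0000 15.5000]
K = S⁻¹·BᵀPA = [-0.4366 1.2659; -0.2798 0.2690]
A−BK = [0.4105 0.0669; 2.4443 1.3420]
AᵀP(A−BK) = [0.8578 -1.7479; -1.7479 5.1422]
P' = Q + AᵀP(A−BK) = [18.8578 -10.7479; -10.7479 14.1422]
tr(P') = 33.0000

33.0000


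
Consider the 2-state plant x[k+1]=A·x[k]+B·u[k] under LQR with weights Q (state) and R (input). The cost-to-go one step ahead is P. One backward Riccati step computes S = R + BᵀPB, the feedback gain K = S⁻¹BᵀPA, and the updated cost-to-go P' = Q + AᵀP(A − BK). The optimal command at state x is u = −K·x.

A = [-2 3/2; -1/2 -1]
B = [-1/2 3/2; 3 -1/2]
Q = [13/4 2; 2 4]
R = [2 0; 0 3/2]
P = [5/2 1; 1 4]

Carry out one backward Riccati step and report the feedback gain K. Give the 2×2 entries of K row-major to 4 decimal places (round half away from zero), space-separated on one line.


-0.3572 -0.1856 -1.1119 0.7238

BᵀP = [1.7500 11.5000; 3.2500 -0.5000]
S = R + BᵀPB = [2 0; 0 3/2] + [33.6250 -3.1250; -3.1250 5.1250] = [35.6250 -3.1250; -3.1250 6.6250]
BᵀPA = [-9.2500 -8.8750; -6.2500 5.3750]
K = S⁻¹·BᵀPA = [-0.3572 -0.1856; -1.1119 0.7238]
A−BK = [-0.5108 0.3215; 0.0156 -0.0812]
AᵀP(A−BK) = [2.7468 -1.4436; -1.4436 1.0873]
P' = Q + AᵀP(A−BK) = [5.9968 0.5564; 0.5564 5.0873]
tr(P') = 11.0841


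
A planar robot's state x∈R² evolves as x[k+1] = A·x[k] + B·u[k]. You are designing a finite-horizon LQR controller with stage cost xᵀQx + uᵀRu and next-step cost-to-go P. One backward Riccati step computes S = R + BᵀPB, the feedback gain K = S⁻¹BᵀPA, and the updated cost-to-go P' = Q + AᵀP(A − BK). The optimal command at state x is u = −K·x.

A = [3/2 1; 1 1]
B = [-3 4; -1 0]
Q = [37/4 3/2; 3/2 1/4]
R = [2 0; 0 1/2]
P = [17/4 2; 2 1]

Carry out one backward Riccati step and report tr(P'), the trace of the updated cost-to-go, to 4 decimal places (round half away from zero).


9.7556

BᵀP = [-14.7500 -7.0000; 17.0000 8.0000]
S = R + BᵀPB = [2 0; 0 1/2] + [51.2500 -59.0000; -59.0000 68.0000] = [53.2500 -59.0000; -59.0000 68.5000]
BᵀPA = [-29.1250 -21.7500; 33.5000 25.0000]
K = S⁻¹·BᵀPA = [-0.1114 -0.0893; 0.3931 0.2881]
A−BK = [-0.4066 -0.4201; 0.8886 0.9107]
AᵀP(A−BK) = [0.1491 0.1245; 0.1245 0.1065]
P' = Q + AᵀP(A−BK) = [9.3991 1.6245; 1.6245 0.3565]
tr(P') = 9.7556


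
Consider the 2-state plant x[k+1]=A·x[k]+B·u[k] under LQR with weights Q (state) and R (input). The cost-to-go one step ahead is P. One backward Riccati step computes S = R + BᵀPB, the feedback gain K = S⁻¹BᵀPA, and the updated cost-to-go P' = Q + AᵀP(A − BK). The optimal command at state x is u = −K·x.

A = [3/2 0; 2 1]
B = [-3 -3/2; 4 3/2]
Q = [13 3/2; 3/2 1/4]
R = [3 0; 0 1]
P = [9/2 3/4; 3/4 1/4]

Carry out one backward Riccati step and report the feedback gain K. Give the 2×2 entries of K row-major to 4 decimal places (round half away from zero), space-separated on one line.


BᵀP = [-10.5000 -1.2500; -5.6250 -0.7500]
S = R + BᵀPB = [3 0; 0 1] + [26.5000 13.8750; 13.8750 7.3125] = [29.5000 13.8750; 13.8750 8.3125]
BᵀPA = [-18.2500 -1.2500; -9.9375 -0.7500]
K = S⁻¹·BᵀPA = [-0.2622 0.0003; -0.7578 -0.0907]
A−BK = [-0.4234 -0.1352; 4.1856 1.1349]
AᵀP(A−BK) = [3.3088 0.7289; 0.7289 0.1823]
P' = Q + AᵀP(A−BK) = [16.3088 2.2289; 2.2289 0.4323]
tr(P') = 16.7412

-0.2622 0.0003 -0.7578 -0.0907


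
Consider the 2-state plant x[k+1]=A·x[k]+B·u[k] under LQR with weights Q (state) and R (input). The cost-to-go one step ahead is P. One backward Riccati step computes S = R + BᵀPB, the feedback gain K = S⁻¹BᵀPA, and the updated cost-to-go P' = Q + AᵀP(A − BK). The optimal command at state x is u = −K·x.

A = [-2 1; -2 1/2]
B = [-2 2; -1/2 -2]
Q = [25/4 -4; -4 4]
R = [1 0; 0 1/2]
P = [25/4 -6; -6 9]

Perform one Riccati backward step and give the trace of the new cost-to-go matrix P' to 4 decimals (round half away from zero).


12.7840

BᵀP = [-9.5000 7.5000; 24.5000 -30.0000]
S = R + BᵀPB = [1 0; 0 1/2] + [15.2500 -34.0000; -34.0000 109.0000] = [16.2500 -34.0000; -34.0000 109.5000]
BᵀPA = [4.0000 -5.7500; 11.0000 9.5000]
K = S⁻¹·BᵀPA = [1.3026 -0.4919; 0.5049 -0.0660]
A−BK = [-0.4047 0.1482; -0.3389 0.1221]
AᵀP(A−BK) = [2.2356 -0.8068; -0.8068 0.2984]
P' = Q + AᵀP(A−BK) = [8.4856 -4.8068; -4.8068 4.2984]
tr(P') = 12.7840


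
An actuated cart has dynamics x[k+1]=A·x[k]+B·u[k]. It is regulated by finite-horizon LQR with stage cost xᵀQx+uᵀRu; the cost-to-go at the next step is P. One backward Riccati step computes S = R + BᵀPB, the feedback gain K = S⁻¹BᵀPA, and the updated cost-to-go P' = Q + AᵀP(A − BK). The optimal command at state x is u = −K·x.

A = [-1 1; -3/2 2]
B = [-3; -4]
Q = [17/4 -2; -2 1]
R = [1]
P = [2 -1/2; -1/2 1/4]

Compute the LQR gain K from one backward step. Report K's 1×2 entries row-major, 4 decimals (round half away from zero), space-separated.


BᵀP = [-4.0000 0.5000]
S = R + BᵀPB = [1] + [10.0000] = [11.0000]
BᵀPA = [3.2500 -3.0000]
K = S⁻¹·BᵀPA = [0.2955 -0.2727]
A−BK = [-0.1136 0.1818; -0.3182 0.9091]
AᵀP(A−BK) = [0.1023 -0.1136; -0.1136 0.1818]
P' = Q + AᵀP(A−BK) = [4.3523 -2.1136; -2.1136 1.1818]
tr(P') = 5.5341

0.2955 -0.2727


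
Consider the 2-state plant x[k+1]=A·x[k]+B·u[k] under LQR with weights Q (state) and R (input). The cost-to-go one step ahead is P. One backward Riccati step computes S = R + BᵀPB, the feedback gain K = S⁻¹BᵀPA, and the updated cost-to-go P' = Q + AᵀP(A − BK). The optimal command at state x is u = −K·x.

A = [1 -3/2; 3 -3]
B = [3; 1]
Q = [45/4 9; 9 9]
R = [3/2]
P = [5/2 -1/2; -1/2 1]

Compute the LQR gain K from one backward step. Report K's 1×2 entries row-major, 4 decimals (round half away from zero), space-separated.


BᵀP = [7.0000 -0.5000]
S = R + BᵀPB = [3/2] + [20.5000] = [22.0000]
BᵀPA = [5.5000 -9.0000]
K = S⁻¹·BᵀPA = [0.2500 -0.4091]
A−BK = [0.2500 -0.2727; 2.7500 -2.5909]
AᵀP(A−BK) = [7.1250 -6.7500; -6.7500 6.4432]
P' = Q + AᵀP(A−BK) = [18.3750 2.2500; 2.2500 15.4432]
tr(P') = 33.8182

0.2500 -0.4091


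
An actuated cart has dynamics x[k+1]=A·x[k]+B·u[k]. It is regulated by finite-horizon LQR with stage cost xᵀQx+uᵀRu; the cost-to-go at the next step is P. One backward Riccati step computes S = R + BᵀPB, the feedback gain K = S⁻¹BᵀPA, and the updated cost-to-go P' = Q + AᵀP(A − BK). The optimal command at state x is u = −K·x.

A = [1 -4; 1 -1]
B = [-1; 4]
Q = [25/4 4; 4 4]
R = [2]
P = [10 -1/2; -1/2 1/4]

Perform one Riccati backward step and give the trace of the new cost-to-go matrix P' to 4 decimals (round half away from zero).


BᵀP = [-12.0000 1.5000]
S = R + BᵀPB = [2] + [18.0000] = [20.0000]
BᵀPA = [-10.5000 46.5000]
K = S⁻¹·BᵀPA = [-0.5250 2.3250]
A−BK = [0.4750 -1.6750; 3.1000 -10.3000]
AᵀP(A−BK) = [3.7375 -13.3375; -13.3375 48.1375]
P' = Q + AᵀP(A−BK) = [9.9875 -9.3375; -9.3375 52.1375]
tr(P') = 62.1250

62.1250


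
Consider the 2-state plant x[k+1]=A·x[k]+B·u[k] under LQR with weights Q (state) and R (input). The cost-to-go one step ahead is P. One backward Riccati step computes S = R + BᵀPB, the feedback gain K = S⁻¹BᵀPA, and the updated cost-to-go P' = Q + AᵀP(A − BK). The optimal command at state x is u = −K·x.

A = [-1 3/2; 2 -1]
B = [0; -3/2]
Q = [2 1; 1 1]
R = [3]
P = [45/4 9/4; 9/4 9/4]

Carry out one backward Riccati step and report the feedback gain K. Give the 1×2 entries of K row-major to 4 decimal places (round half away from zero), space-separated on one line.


BᵀP = [-3.3750 -3.3750]
S = R + BᵀPB = [3] + [5.0625] = [8.0625]
BᵀPA = [-3.3750 -1.6875]
K = S⁻¹·BᵀPA = [-0.4186 -0.2093]
A−BK = [-1.0000 1.5000; 1.3721 -1.3140]
AᵀP(A−BK) = [9.8372 -13.0814; -13.0814 20.4593]
P' = Q + AᵀP(A−BK) = [11.8372 -12.0814; -12.0814 21.4593]
tr(P') = 33.2965

-0.4186 -0.2093


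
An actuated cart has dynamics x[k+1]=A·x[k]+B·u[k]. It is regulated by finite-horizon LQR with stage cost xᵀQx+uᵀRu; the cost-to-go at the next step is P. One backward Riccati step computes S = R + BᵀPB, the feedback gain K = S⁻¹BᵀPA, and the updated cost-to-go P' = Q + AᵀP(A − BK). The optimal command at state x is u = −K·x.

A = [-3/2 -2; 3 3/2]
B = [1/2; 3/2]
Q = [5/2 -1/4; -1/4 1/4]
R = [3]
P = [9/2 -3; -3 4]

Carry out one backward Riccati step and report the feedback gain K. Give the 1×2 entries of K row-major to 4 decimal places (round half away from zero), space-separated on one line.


BᵀP = [-2.2500 4.5000]
S = R + BᵀPB = [3] + [5.6250] = [8.6250]
BᵀPA = [16.8750 11.2500]
K = S⁻¹·BᵀPA = [1.9565 1.3043]
A−BK = [-2.4783 -2.6522; 0.0652 -0.4565]
AᵀP(A−BK) = [40.1087 34.2391; 34.2391 30.3261]
P' = Q + AᵀP(A−BK) = [42.6087 33.9891; 33.9891 30.5761]
tr(P') = 73.1848

1.9565 1.3043


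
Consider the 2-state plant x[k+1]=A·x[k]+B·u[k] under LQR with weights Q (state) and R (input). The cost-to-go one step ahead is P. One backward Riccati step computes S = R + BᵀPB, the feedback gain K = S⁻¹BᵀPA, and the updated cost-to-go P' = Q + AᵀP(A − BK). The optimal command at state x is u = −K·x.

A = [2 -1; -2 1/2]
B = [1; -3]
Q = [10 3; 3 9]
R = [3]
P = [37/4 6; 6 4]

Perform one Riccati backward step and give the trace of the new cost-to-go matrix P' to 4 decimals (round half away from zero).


BᵀP = [-8.7500 -6.0000]
S = R + BᵀPB = [3] + [9.2500] = [12.2500]
BᵀPA = [-5.5000 5.7500]
K = S⁻¹·BᵀPA = [-0.4490 0.4694]
A−BK = [2.4490 -1.4694; -3.3469 1.9082]
AᵀP(A−BK) = [2.5306 -1.9184; -1.9184 1.5510]
P' = Q + AᵀP(A−BK) = [12.5306 1.0816; 1.0816 10.5510]
tr(P') = 23.0816

23.0816


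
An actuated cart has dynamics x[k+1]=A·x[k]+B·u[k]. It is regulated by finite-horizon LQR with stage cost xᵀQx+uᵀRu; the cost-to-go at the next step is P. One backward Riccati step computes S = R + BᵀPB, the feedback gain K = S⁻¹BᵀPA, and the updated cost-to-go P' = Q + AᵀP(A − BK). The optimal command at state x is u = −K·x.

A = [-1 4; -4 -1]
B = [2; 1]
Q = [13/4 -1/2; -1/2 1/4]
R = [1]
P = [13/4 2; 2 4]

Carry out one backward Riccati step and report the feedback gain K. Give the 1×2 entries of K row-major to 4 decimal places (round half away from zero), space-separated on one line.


BᵀP = [8.5000 8.0000]
S = R + BᵀPB = [1] + [25.0000] = [26.0000]
BᵀPA = [-40.5000 26.0000]
K = S⁻¹·BᵀPA = [-1.5577 1.0000]
A−BK = [2.1154 2.0000; -2.4423 -2.0000]
AᵀP(A−BK) = [20.1635 13.5000; 13.5000 14.0000]
P' = Q + AᵀP(A−BK) = [23.4135 13.0000; 13.0000 14.2500]
tr(P') = 37.6635

-1.5577 1.0000


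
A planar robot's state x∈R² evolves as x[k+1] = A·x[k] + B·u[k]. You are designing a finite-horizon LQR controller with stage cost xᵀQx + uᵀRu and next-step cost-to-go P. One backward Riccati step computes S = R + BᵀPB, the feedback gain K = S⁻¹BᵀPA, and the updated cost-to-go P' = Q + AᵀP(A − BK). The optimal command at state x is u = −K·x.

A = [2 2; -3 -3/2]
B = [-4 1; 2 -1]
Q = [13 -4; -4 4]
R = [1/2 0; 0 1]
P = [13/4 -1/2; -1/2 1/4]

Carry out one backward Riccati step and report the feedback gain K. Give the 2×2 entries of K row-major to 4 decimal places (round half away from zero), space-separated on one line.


-0.5208 -0.4896 0.2102 0.0994

BᵀP = [-14.0000 2.5000; 3.7500 -0.7500]
S = R + BᵀPB = [1/2 0; 0 1] + [61.0000 -16.5000; -16.5000 4.5000] = [61.5000 -16.5000; -16.5000 5.5000]
BᵀPA = [-35.5000 -31.7500; 9.7500 8.6250]
K = S⁻¹·BᵀPA = [-0.5208 -0.4896; 0.2102 0.0994]
A−BK = [-0.2936 -0.0578; -1.7481 -0.4214]
AᵀP(A−BK) = [0.7107 0.2753; 0.2753 0.1606]
P' = Q + AᵀP(A−BK) = [13.7107 -3.7247; -3.7247 4.1606]
tr(P') = 17.8713


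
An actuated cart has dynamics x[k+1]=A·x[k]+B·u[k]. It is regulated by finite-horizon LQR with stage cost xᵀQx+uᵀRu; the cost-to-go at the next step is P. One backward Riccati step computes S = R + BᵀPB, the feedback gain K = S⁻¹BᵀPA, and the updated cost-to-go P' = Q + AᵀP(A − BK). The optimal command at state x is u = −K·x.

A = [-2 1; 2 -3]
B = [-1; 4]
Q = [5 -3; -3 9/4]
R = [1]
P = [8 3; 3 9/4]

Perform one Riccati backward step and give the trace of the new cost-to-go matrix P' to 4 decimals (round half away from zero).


24.4048

BᵀP = [4.0000 6.0000]
S = R + BᵀPB = [1] + [20.0000] = [21.0000]
BᵀPA = [4.0000 -14.0000]
K = S⁻¹·BᵀPA = [0.1905 -0.6667]
A−BK = [-1.8095 0.3333; 1.2381 -0.3333]
AᵀP(A−BK) = [16.2381 -2.8333; -2.8333 0.9167]
P' = Q + AᵀP(A−BK) = [21.2381 -5.8333; -5.8333 3.1667]
tr(P') = 24.4048


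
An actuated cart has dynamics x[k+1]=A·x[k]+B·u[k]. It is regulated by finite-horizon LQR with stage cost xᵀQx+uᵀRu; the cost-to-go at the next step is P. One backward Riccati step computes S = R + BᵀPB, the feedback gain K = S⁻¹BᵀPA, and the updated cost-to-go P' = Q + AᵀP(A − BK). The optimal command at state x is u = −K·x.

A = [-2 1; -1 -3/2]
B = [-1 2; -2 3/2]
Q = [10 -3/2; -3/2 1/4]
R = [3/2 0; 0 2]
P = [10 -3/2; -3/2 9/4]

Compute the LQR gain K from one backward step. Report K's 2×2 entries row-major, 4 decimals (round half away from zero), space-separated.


-0.0793 1.0628 -0.9811 0.9681

BᵀP = [-7.0000 -3.0000; 17.7500 0.3750]
S = R + BᵀPB = [3/2 0; 0 2] + [13.0000 -18.5000; -18.5000 36.0625] = [14.5000 -18.5000; -18.5000 38.0625]
BᵀPA = [17.0000 -2.5000; -35.8750 17.1875]
K = S⁻¹·BᵀPA = [-0.0793 1.0628; -0.9811 0.9681]
A−BK = [-0.1172 0.1265; 0.3130 -0.8267]
AᵀP(A−BK) = [2.4021 -2.9611; -2.9611 5.5801]
P' = Q + AᵀP(A−BK) = [12.4021 -4.4611; -4.4611 5.8301]
tr(P') = 18.2323
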